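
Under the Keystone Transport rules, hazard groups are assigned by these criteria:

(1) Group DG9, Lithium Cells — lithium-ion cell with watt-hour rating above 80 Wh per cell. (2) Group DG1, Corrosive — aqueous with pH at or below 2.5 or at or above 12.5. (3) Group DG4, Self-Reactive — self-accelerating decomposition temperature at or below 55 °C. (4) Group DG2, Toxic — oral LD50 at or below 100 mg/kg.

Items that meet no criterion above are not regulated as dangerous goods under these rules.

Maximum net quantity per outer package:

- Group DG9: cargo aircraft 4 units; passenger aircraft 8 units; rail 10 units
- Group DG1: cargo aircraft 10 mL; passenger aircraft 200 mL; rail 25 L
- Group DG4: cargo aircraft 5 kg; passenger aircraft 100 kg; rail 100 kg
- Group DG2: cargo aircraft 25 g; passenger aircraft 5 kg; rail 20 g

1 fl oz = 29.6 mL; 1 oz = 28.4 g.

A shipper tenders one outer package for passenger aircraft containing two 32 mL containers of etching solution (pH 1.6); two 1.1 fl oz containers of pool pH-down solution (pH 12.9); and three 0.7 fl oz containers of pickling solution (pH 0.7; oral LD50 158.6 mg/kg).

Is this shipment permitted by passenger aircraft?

Yes

Etching solution: pH 1.6 ≤ 2.5 → Group DG1 (Corrosive).
The pool pH-down solution has pH 12.9, which is ≥ 12.5, so it is Group DG1 (Corrosive).
With pH 0.7 (≤ 2.5), the pickling solution falls in Group DG1.
Group DG1 net quantity: (two 32 mL containers = 64 mL) + (two 1.1 fl oz containers = 65.12 mL) + (three 0.7 fl oz containers = 62.16 mL) = 191.28 mL.
191.28 mL is within the passenger aircraft limit of 200 mL for Group DG1.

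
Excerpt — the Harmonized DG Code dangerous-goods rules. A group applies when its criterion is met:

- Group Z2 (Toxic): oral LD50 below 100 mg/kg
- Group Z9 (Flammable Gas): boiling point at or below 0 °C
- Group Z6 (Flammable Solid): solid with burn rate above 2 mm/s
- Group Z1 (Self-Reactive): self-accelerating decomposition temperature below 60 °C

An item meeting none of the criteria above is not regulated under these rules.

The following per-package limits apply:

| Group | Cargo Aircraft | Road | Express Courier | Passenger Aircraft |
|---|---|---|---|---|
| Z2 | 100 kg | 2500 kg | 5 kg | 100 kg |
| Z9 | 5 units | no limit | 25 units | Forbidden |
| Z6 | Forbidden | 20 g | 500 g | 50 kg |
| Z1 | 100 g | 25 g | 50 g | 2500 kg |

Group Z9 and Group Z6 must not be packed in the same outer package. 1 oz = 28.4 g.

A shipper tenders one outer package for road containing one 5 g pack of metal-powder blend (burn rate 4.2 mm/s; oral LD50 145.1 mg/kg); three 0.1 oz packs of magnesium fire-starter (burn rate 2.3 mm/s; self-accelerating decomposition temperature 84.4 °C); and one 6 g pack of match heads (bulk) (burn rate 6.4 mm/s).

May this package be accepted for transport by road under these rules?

Yes

Metal-powder blend: burn rate 4.2 mm/s > 2 mm/s → Group Z6 (Flammable Solid).
The magnesium fire-starter has burn rate 2.3 mm/s, which is > 2 mm/s, so it is Group Z6 (Flammable Solid).
The match heads (bulk) have burn rate 6.4 mm/s, which is > 2 mm/s, so they are Group Z6 (Flammable Solid).
Total Group Z6: 5 g + (three 0.1 oz packs = 8.52 g) + 6 g = 19.52 g.
That is within the Group Z6 road limit of 20 g.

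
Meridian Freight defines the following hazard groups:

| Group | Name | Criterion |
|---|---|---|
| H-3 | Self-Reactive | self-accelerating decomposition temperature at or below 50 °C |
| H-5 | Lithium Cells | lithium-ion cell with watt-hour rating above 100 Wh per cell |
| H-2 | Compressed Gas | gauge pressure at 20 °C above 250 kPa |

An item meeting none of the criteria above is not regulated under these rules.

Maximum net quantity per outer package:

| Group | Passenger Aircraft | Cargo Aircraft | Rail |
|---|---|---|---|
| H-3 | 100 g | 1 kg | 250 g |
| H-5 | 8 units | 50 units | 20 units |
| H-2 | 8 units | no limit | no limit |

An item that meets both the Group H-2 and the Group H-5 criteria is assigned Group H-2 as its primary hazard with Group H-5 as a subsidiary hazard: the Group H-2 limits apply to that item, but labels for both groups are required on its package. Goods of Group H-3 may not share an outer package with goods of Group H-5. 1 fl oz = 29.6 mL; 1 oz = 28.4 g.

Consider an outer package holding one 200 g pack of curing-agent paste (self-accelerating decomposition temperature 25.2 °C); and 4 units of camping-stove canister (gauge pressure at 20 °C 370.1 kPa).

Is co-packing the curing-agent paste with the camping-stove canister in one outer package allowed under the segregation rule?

With self-accelerating decomposition temperature 25.2 °C (≤ 50 °C), the curing-agent paste falls in Group H-3.
Gauge pressure at 20 °C 370.1 kPa meets the Group H-2 criterion (Compressed Gas), so the camping-stove canister is Group H-2.
No segregation rule bars Group H-3 with Group H-2.

Yes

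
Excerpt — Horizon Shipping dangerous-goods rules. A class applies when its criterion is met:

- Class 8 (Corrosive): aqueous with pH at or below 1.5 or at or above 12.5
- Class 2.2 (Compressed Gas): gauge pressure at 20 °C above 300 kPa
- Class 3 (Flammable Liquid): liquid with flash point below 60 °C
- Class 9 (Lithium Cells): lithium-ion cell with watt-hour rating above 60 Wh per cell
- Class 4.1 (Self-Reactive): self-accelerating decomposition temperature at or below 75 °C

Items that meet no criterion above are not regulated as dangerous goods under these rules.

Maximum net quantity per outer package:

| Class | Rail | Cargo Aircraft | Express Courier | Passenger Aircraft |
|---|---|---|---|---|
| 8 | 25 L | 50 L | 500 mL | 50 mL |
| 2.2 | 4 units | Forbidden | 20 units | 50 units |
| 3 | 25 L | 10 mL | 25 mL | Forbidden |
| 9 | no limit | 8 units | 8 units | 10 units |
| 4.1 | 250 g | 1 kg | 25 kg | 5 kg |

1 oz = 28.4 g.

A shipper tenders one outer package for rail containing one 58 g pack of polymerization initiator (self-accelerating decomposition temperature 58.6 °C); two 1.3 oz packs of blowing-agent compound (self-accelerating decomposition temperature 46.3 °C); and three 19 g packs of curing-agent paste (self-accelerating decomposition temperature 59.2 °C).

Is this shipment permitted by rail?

Polymerization initiator: self-accelerating decomposition temperature 58.6 °C ≤ 75 °C → Class 4.1 (Self-Reactive).
The blowing-agent compound has self-accelerating decomposition temperature 46.3 °C, which is ≤ 75 °C, so it is Class 4.1 (Self-Reactive).
Curing-agent paste: self-accelerating decomposition temperature 59.2 °C ≤ 75 °C → Class 4.1 (Self-Reactive).
Total Class 4.1: 58 g + (two 1.3 oz packs = 73.84 g) + (three 19 g packs = 57 g) = 188.84 g.
188.84 g ≤ 250 g (rail limit, Class 4.1) — within limit.

Yes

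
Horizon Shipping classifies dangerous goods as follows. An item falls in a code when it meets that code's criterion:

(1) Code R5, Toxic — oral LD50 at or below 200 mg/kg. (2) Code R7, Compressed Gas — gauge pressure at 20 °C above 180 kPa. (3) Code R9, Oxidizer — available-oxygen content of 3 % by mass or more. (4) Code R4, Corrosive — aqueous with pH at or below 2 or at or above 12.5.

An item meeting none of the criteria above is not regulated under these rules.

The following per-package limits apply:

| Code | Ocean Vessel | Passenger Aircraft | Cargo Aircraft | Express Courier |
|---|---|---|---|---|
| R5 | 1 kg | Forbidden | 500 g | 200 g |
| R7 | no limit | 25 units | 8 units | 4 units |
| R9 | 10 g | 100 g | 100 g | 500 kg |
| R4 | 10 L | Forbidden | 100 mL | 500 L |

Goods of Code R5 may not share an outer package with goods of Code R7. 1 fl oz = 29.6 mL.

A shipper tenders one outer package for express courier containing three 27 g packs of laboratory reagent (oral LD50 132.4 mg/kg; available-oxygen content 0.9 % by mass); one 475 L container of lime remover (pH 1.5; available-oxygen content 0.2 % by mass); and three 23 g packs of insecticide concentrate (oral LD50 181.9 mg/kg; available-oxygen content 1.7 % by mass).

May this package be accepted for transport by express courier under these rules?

Yes

Oral LD50 132.4 mg/kg meets the Code R5 criterion (Toxic), so the laboratory reagent is Code R5.
With pH 1.5 (≤ 2), the lime remover falls in Code R4.
With oral LD50 181.9 mg/kg (≤ 200 mg/kg), the insecticide concentrate falls in Code R5.
Code R5 net quantity: (three 27 g packs = 81 g) + (three 23 g packs = 69 g) = 150 g.
150 g ≤ 200 g (express courier limit, Code R5) — within limit.
Code R4 quantity: 475 L.
475 L ≤ 500 L (express courier limit, Code R4) — within limit.
The segregation rule (Code R5 with Code R7) does not apply to Code R5 with Code R4.
Every hazard code is within its express courier limit and no segregation rule is violated.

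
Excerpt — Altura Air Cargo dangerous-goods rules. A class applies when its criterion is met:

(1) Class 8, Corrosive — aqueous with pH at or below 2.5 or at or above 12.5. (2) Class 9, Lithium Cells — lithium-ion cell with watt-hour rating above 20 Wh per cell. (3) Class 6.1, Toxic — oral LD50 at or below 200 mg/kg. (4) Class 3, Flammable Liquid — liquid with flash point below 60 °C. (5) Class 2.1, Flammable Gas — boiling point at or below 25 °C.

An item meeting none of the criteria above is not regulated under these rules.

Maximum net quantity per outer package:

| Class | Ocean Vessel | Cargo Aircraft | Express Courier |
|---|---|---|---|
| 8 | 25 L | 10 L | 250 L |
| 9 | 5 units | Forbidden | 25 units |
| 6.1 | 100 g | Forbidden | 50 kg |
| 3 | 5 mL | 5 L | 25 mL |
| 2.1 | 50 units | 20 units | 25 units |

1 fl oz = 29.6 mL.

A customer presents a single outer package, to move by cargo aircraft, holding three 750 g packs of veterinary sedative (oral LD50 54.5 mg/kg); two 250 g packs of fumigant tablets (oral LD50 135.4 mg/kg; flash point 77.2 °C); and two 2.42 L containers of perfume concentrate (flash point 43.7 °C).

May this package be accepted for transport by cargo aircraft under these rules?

No

With oral LD50 54.5 mg/kg (≤ 200 mg/kg), the veterinary sedative falls in Class 6.1.
Oral LD50 135.4 mg/kg meets the Class 6.1 criterion (Toxic), so the fumigant tablets are Class 6.1.
With flash point 43.7 °C (< 60 °C), the perfume concentrate falls in Class 3.
Class 6.1 net quantity: (three 750 g packs = 2.25 kg) + (two 250 g packs = 500 g) = 2.75 kg.
Class 6.1 is Forbidden by cargo aircraft.
Class 3 quantity: two 2.42 L containers = 4.84 L.
4.84 L ≤ 5 L (cargo aircraft limit, Class 3) — within limit.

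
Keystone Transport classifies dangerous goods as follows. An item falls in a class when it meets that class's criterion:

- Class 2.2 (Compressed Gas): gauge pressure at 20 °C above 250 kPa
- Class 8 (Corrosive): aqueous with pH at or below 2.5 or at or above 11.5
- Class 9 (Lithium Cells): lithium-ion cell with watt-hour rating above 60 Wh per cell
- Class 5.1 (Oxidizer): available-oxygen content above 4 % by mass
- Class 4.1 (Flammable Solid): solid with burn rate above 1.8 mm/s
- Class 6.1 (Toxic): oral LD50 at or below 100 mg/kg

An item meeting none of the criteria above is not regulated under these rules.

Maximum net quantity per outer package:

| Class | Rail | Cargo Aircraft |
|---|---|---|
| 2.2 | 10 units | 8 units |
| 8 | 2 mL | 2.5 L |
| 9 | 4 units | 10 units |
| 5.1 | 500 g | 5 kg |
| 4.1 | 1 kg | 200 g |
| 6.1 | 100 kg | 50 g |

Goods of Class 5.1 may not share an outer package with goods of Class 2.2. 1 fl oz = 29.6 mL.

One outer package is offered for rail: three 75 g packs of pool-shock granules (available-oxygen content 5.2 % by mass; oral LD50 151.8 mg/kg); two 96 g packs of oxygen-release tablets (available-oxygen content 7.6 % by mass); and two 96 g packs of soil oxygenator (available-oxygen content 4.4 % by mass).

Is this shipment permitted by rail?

No

The pool-shock granules have available-oxygen content 5.2 % by mass, which is > 4 % by mass, so they are Class 5.1 (Oxidizer).
Oxygen-release tablets: available-oxygen content 7.6 % by mass > 4 % by mass → Class 5.1 (Oxidizer).
The soil oxygenator has available-oxygen content 4.4 % by mass, which is > 4 % by mass, so it is Class 5.1 (Oxidizer).
Class 5.1 net quantity: (three 75 g packs = 225 g) + (two 96 g packs = 192 g) + (two 96 g packs = 192 g) = 609 g.
609 g exceeds the rail limit of 500 g for Class 5.1.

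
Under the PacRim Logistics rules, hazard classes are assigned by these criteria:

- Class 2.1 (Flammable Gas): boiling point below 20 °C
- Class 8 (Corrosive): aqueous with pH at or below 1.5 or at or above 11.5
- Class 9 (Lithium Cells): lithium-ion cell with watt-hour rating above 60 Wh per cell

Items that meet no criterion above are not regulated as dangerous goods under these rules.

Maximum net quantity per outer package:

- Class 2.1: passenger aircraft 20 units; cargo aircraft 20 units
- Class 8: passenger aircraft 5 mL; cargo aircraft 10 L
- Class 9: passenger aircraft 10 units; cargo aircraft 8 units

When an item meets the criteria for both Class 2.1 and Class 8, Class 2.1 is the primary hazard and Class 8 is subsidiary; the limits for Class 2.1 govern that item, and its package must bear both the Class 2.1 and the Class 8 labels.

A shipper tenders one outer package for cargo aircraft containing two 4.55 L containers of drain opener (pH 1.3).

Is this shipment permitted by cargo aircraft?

With pH 1.3 (≤ 1.5), the drain opener falls in Class 8.
Class 8 quantity: two 4.55 L containers = 9.1 L.
9.1 L ≤ 10 L (cargo aircraft limit, Class 8) — within limit.

Yes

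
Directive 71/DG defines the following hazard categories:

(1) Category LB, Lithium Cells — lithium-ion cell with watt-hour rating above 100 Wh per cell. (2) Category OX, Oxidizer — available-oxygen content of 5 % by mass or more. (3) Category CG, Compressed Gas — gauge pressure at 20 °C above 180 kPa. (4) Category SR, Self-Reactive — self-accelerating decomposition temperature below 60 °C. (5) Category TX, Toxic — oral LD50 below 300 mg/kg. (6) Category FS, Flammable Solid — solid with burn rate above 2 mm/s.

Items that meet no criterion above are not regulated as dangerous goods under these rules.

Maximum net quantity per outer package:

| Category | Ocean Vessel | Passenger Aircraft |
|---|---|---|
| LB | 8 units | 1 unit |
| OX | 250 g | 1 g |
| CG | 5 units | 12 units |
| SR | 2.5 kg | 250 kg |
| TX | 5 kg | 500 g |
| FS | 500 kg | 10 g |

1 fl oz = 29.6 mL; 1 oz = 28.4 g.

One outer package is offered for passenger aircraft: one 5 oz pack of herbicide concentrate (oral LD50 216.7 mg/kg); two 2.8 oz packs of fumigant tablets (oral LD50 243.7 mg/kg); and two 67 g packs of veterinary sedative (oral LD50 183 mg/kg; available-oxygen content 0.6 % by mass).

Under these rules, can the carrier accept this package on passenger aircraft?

Oral LD50 216.7 mg/kg meets the Category TX criterion (Toxic), so the herbicide concentrate is Category TX.
Oral LD50 243.7 mg/kg meets the Category TX criterion (Toxic), so the fumigant tablets are Category TX.
The veterinary sedative has oral LD50 183 mg/kg, which is < 300 mg/kg, so it is Category TX (Toxic).
Category TX net quantity: (one 5 oz pack = 142 g) + (two 2.8 oz packs = 159.04 g) + (two 67 g packs = 134 g) = 435.04 g.
435.04 g is within the passenger aircraft limit of 500 g for Category TX.

Yes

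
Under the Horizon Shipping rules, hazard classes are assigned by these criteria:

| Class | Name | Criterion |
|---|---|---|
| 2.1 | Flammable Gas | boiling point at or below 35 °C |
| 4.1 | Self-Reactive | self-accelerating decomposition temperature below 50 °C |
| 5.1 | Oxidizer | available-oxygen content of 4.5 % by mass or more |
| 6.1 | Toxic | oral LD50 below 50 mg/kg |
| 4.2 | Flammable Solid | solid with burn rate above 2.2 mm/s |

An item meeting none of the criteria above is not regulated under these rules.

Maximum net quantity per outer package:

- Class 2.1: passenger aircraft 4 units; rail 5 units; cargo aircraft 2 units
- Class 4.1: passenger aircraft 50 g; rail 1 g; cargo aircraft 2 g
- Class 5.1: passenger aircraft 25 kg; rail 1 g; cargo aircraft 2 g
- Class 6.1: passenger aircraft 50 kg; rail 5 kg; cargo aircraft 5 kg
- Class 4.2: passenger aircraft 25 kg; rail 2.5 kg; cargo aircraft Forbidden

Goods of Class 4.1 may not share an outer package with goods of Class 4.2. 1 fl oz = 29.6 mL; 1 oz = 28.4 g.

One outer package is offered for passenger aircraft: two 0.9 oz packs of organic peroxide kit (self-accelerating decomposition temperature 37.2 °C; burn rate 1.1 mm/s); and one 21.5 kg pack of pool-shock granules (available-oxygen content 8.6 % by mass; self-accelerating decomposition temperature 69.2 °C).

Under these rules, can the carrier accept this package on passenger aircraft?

No

The organic peroxide kit has self-accelerating decomposition temperature 37.2 °C, which is < 50 °C, so it is Class 4.1 (Self-Reactive).
Available-oxygen content 8.6 % by mass meets the Class 5.1 criterion (Oxidizer), so the pool-shock granules are Class 5.1.
Class 4.1 quantity: two 0.9 oz packs = 51.12 g.
51.12 g > 50 g (passenger aircraft limit, Class 4.1) — over the limit.
Class 5.1 quantity: 21.5 kg.
21.5 kg is within the passenger aircraft limit of 25 kg for Class 5.1.
The segregation rule (Class 4.1 with Class 4.2) does not apply to Class 4.1 with Class 5.1.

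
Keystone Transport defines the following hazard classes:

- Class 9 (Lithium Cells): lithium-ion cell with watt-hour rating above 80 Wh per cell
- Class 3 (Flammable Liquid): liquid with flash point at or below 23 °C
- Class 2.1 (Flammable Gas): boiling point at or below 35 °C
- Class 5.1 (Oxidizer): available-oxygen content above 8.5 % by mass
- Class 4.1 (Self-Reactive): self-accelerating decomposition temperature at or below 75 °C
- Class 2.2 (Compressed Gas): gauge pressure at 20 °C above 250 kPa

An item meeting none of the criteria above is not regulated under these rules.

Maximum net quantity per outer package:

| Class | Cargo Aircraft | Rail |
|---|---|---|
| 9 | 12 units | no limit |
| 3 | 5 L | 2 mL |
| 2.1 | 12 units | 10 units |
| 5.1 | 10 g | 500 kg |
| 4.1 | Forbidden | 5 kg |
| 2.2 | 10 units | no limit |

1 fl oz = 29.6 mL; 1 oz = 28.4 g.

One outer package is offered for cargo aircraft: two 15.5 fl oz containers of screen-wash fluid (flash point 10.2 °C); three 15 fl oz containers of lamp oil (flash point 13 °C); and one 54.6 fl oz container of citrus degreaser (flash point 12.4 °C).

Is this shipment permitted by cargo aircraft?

Flash point 10.2 °C meets the Class 3 criterion (Flammable Liquid), so the screen-wash fluid is Class 3.
Flash point 13 °C meets the Class 3 criterion (Flammable Liquid), so the lamp oil is Class 3.
Citrus degreaser: flash point 12.4 °C ≤ 23 °C → Class 3 (Flammable Liquid).
Class 3 net quantity: (two 15.5 fl oz containers = 917.6 mL) + (three 15 fl oz containers = 1.332 L) + (one 54.6 fl oz container = 1616.16 mL) = 3865.76 mL.
3865.76 mL ≤ 5 L (cargo aircraft limit, Class 3) — within limit.

Yes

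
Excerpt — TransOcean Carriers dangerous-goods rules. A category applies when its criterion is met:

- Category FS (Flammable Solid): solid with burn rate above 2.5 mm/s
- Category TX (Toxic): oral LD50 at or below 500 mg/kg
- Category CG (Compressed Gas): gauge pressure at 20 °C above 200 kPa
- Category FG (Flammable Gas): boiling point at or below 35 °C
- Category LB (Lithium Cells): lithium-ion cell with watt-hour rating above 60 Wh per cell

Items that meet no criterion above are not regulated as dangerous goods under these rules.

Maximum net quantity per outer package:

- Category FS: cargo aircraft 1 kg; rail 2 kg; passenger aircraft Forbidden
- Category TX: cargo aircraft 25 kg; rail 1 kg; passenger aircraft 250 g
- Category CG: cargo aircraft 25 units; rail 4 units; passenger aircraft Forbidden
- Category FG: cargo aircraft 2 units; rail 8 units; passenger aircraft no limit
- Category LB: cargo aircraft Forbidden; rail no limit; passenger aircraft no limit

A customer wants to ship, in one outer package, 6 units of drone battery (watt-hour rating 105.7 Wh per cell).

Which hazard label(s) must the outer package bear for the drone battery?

Watt-hour rating 105.7 Wh per cell meets the Category LB criterion (Lithium Cells), so the drone battery is Category LB.
Only the Category LB label is required.

Category LB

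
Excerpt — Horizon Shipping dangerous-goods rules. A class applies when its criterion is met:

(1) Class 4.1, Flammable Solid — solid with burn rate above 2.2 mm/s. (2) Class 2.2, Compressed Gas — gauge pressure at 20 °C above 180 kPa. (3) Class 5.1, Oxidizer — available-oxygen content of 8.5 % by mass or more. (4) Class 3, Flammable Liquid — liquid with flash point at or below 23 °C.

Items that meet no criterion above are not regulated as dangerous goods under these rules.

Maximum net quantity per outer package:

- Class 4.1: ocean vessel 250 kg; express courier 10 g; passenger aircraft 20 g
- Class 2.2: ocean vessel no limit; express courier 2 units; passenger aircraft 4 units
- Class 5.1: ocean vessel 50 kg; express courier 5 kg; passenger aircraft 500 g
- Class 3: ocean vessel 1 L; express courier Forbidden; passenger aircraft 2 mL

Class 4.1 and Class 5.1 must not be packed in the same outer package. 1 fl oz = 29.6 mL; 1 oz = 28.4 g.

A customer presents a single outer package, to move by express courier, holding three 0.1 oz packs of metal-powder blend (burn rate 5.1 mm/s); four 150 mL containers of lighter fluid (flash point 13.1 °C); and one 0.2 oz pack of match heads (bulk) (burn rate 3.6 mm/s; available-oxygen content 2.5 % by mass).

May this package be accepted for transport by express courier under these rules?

No

Burn rate 5.1 mm/s meets the Class 4.1 criterion (Flammable Solid), so the metal-powder blend is Class 4.1.
Flash point 13.1 °C meets the Class 3 criterion (Flammable Liquid), so the lighter fluid is Class 3.
The match heads (bulk) have burn rate 3.6 mm/s, which is > 2.2 mm/s, so they are Class 4.1 (Flammable Solid).
Total Class 4.1: (three 0.1 oz packs = 8.52 g) + (one 0.2 oz pack = 5.68 g) = 14.2 g.
That exceeds the Class 4.1 express courier limit of 10 g.
Class 3 quantity: four 150 mL containers = 600 mL.
By express courier, Class 3 is Forbidden regardless of quantity.
The segregation rule (Class 4.1 with Class 5.1) does not apply to Class 4.1 with Class 3.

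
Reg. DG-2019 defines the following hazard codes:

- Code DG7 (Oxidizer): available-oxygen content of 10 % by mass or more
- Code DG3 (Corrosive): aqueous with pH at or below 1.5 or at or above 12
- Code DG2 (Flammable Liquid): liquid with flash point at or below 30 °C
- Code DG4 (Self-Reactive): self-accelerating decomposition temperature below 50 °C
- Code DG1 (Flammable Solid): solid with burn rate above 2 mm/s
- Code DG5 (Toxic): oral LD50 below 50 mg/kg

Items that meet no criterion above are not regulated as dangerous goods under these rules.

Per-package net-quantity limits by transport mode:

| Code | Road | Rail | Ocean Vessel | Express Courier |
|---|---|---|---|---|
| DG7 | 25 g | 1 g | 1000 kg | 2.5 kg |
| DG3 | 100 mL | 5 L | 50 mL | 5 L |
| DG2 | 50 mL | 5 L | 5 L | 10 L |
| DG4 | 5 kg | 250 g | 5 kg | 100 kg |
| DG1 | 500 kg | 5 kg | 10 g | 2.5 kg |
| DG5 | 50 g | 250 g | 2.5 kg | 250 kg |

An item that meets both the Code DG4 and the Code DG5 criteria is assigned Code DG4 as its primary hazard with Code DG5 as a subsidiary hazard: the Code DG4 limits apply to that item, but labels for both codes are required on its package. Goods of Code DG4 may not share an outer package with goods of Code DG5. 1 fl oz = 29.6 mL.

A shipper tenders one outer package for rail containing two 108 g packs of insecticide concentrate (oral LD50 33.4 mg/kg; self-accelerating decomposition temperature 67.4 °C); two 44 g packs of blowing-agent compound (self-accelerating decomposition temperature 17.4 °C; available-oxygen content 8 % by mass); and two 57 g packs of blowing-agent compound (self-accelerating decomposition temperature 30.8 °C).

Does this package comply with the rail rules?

Oral LD50 33.4 mg/kg meets the Code DG5 criterion (Toxic), so the insecticide concentrate is Code DG5.
With self-accelerating decomposition temperature 17.4 °C (< 50 °C), the blowing-agent compound falls in Code DG4.
Blowing-agent compound: self-accelerating decomposition temperature 30.8 °C < 50 °C → Code DG4 (Self-Reactive).
Code DG4 net quantity: (two 44 g packs = 88 g) + (two 57 g packs = 114 g) = 202 g.
202 g is within the rail limit of 250 g for Code DG4.
Code DG5 quantity: two 108 g packs = 216 g.
That is within the Code DG5 rail limit of 250 g.
Code DG4 and Code DG5 may not share an outer package.

No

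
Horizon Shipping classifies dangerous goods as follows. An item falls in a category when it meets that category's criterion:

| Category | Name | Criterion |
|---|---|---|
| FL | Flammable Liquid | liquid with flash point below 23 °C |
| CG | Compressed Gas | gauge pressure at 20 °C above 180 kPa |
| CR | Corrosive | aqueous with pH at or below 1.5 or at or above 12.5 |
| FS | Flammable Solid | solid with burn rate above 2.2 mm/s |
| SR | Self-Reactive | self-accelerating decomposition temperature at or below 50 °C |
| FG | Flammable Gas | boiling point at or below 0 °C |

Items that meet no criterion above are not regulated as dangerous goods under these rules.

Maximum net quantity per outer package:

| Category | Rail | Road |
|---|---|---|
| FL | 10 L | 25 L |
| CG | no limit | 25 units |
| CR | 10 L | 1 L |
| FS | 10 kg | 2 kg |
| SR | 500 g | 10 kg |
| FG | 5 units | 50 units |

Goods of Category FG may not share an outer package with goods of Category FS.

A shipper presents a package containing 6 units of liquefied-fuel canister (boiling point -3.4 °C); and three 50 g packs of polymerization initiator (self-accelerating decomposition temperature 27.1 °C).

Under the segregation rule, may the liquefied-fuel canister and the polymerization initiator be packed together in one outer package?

Liquefied-fuel canister: boiling point -3.4 °C ≤ 0 °C → Category FG (Flammable Gas).
The polymerization initiator has self-accelerating decomposition temperature 27.1 °C, which is ≤ 50 °C, so it is Category SR (Self-Reactive).
No segregation rule bars Category FG with Category SR.

Yes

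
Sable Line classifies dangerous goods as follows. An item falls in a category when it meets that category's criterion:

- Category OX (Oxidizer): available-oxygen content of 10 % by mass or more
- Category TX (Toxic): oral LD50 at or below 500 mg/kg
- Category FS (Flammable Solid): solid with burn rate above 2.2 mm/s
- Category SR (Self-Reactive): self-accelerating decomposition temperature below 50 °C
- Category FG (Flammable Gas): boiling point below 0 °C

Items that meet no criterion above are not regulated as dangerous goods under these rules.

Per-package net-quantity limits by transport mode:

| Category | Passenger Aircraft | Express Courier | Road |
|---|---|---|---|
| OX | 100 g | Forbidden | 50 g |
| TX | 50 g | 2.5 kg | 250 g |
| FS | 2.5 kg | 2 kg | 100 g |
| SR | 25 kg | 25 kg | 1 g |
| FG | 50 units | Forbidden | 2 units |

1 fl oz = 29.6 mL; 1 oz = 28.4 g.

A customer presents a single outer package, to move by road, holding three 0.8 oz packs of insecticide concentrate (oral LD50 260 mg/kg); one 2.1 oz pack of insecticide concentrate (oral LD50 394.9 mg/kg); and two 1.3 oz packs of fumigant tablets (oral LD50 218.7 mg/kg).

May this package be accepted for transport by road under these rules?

Yes

With oral LD50 260 mg/kg (≤ 500 mg/kg), the insecticide concentrate falls in Category TX.
The insecticide concentrate has oral LD50 394.9 mg/kg, which is ≤ 500 mg/kg, so it is Category TX (Toxic).
Oral LD50 218.7 mg/kg meets the Category TX criterion (Toxic), so the fumigant tablets are Category TX.
Total Category TX: (three 0.8 oz packs = 68.16 g) + (one 2.1 oz pack = 59.64 g) + (two 1.3 oz packs = 73.84 g) = 201.64 g.
201.64 g ≤ 250 g (road limit, Category TX) — within limit.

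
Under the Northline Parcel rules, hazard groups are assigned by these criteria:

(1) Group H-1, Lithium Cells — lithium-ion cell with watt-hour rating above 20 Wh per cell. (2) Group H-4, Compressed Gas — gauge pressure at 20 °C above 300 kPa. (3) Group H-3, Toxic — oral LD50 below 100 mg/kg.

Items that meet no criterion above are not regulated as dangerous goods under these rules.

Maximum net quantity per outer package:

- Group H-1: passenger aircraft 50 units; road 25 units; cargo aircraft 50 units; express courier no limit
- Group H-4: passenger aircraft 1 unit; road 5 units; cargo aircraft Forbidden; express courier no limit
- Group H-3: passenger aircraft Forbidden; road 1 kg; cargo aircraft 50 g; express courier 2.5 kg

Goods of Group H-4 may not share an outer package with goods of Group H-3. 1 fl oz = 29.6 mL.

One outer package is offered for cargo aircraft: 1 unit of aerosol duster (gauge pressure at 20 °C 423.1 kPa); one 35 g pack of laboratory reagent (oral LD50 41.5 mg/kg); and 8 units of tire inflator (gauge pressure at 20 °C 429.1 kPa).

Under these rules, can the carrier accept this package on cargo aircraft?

Aerosol duster: gauge pressure at 20 °C 423.1 kPa > 300 kPa → Group H-4 (Compressed Gas).
Laboratory reagent: oral LD50 41.5 mg/kg < 100 mg/kg → Group H-3 (Toxic).
Gauge pressure at 20 °C 429.1 kPa meets the Group H-4 criterion (Compressed Gas), so the tire inflator is Group H-4.
Total Group H-4: 1 unit + 8 units = 9 units.
Group H-4 is Forbidden by cargo aircraft.
Group H-3 quantity: 35 g.
35 g ≤ 50 g (cargo aircraft limit, Group H-3) — within limit.
Group H-4 and Group H-3 may not share an outer package.

No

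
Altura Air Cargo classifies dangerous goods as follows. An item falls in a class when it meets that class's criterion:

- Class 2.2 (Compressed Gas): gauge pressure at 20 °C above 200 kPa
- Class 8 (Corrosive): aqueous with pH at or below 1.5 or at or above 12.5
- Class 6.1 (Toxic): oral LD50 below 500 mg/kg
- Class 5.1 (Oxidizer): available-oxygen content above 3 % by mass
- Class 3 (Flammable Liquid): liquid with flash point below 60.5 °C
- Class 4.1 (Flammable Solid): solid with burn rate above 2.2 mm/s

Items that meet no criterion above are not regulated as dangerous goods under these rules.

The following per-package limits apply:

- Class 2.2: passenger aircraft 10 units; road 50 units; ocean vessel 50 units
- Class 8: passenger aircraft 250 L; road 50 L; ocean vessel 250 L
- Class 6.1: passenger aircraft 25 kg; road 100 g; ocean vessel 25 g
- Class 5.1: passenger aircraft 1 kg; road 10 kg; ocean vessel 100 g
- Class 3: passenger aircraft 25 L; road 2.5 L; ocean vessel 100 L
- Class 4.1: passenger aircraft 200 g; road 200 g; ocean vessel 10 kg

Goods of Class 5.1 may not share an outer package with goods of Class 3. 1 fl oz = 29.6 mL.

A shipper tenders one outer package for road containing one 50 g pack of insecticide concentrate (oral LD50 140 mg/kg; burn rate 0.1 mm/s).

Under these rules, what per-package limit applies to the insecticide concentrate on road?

Insecticide concentrate: oral LD50 140 mg/kg < 500 mg/kg → Class 6.1 (Toxic).
The road limit for Class 6.1 is 100 g.

100 g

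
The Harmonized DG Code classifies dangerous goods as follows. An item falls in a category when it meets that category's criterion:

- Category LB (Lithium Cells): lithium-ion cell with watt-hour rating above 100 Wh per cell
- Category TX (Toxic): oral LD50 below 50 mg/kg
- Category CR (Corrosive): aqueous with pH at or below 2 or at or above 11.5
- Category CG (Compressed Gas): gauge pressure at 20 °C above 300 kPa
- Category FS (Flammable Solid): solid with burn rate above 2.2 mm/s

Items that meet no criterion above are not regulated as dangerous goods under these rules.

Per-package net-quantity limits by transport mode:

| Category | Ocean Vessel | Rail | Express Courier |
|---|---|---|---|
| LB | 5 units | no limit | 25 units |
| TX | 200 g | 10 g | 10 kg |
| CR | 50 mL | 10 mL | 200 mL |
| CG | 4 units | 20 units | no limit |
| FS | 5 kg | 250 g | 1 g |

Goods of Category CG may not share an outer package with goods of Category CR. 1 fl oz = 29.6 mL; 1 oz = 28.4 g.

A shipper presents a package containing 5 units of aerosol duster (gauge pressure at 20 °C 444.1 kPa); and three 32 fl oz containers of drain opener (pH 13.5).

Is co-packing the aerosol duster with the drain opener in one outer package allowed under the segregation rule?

No

Gauge pressure at 20 °C 444.1 kPa meets the Category CG criterion (Compressed Gas), so the aerosol duster is Category CG.
pH 13.5 meets the Category CR criterion (Corrosive), so the drain opener is Category CR.
Category CG and Category CR may not share an outer package.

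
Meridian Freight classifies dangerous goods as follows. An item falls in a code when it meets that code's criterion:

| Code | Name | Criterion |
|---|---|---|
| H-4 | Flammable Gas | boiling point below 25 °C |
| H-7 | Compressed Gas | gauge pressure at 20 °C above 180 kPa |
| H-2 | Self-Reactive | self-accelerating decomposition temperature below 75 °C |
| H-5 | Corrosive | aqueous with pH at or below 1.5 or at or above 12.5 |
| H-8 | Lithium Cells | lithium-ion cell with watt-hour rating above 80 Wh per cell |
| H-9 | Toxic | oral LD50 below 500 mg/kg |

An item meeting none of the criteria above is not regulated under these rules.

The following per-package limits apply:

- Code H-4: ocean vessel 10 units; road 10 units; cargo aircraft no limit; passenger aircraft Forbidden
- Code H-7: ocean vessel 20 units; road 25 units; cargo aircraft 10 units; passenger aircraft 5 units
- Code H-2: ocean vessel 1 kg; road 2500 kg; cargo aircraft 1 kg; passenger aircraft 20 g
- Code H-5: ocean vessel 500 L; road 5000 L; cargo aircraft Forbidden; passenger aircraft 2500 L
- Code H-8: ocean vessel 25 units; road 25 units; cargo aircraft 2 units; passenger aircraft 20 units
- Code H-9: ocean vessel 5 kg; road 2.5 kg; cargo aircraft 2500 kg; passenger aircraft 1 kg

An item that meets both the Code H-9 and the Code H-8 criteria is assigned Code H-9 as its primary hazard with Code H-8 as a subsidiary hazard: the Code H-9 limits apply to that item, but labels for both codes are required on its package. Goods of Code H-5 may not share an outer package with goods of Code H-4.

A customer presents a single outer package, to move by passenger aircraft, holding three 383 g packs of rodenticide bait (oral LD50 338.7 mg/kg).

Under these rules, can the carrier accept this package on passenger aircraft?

No

The rodenticide bait has oral LD50 338.7 mg/kg, which is < 500 mg/kg, so it is Code H-9 (Toxic).
Code H-9 quantity: three 383 g packs = 1.149 kg.
That exceeds the Code H-9 passenger aircraft limit of 1 kg.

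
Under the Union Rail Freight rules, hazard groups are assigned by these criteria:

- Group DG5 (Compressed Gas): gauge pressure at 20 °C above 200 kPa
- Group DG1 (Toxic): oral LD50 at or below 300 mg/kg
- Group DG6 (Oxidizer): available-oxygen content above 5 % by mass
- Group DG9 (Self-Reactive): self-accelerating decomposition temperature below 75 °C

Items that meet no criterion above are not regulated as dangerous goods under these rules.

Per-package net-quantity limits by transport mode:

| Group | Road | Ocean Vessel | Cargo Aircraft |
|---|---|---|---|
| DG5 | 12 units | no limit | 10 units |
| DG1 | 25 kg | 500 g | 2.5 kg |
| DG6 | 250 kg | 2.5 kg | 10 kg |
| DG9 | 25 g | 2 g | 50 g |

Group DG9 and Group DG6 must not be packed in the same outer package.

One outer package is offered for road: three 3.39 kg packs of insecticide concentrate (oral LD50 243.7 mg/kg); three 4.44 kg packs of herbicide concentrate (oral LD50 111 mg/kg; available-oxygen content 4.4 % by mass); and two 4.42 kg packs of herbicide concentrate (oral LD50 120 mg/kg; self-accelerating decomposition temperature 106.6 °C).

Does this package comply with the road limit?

No

The insecticide concentrate has oral LD50 243.7 mg/kg, which is ≤ 300 mg/kg, so it is Group DG1 (Toxic).
Herbicide concentrate: oral LD50 111 mg/kg ≤ 300 mg/kg → Group DG1 (Toxic).
Herbicide concentrate: oral LD50 120 mg/kg ≤ 300 mg/kg → Group DG1 (Toxic).
Total Group DG1: (three 3.39 kg packs = 10.17 kg) + (three 4.44 kg packs = 13.32 kg) + (two 4.42 kg packs = 8.84 kg) = 32.33 kg.
32.33 kg exceeds the road limit of 25 kg for Group DG1.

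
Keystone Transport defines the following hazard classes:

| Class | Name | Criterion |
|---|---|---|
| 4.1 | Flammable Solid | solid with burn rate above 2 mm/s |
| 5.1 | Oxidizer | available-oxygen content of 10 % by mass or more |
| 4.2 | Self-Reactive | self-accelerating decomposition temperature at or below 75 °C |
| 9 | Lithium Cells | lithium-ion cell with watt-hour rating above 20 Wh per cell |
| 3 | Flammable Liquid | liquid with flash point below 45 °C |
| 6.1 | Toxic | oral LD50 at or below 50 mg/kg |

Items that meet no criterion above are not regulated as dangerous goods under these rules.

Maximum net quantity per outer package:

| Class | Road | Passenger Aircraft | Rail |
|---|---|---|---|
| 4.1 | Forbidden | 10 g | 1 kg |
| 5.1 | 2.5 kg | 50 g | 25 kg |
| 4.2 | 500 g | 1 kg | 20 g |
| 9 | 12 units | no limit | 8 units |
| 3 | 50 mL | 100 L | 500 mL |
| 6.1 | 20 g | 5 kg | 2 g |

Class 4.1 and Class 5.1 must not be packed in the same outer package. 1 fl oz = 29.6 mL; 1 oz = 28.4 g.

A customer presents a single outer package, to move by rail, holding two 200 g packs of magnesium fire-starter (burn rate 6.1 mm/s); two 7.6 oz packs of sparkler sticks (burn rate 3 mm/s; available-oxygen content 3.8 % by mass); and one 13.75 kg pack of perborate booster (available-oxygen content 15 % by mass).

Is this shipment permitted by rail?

No

Magnesium fire-starter: burn rate 6.1 mm/s > 2 mm/s → Class 4.1 (Flammable Solid).
Burn rate 3 mm/s meets the Class 4.1 criterion (Flammable Solid), so the sparkler sticks are Class 4.1.
Perborate booster: available-oxygen content 15 % by mass ≥ 10 % by mass → Class 5.1 (Oxidizer).
Class 4.1 net quantity: (two 200 g packs = 400 g) + (two 7.6 oz packs = 431.68 g) = 831.68 g.
831.68 g is within the rail limit of 1 kg for Class 4.1.
Class 5.1 quantity: 13.75 kg.
13.75 kg ≤ 25 kg (rail limit, Class 5.1) — within limit.
Class 4.1 and Class 5.1 may not share an outer package.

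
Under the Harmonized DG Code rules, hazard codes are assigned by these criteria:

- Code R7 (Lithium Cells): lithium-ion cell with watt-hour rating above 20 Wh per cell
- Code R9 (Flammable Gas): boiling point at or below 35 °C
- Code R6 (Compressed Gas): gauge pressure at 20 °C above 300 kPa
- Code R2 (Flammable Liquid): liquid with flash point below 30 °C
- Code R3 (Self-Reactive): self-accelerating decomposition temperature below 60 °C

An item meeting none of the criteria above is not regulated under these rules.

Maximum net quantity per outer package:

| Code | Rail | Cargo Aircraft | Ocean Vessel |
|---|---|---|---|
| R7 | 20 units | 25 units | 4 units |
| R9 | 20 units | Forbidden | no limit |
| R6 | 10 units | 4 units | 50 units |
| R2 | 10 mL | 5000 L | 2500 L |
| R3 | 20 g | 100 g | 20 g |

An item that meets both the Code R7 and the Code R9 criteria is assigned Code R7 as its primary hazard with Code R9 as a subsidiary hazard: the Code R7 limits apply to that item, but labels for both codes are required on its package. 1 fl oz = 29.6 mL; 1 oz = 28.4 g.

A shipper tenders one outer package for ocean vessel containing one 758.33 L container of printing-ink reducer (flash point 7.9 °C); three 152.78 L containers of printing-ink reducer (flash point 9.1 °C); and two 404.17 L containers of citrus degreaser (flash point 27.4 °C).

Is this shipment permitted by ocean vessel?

Flash point 7.9 °C meets the Code R2 criterion (Flammable Liquid), so the printing-ink reducer is Code R2.
Flash point 9.1 °C meets the Code R2 criterion (Flammable Liquid), so the printing-ink reducer is Code R2.
Flash point 27.4 °C meets the Code R2 criterion (Flammable Liquid), so the citrus degreaser is Code R2.
Total Code R2: 758.33 L + (three 152.78 L containers = 458.34 L) + (two 404.17 L containers = 808.34 L) = 2025.01 L.
2025.01 L ≤ 2500 L (ocean vessel limit, Code R2) — within limit.

Yes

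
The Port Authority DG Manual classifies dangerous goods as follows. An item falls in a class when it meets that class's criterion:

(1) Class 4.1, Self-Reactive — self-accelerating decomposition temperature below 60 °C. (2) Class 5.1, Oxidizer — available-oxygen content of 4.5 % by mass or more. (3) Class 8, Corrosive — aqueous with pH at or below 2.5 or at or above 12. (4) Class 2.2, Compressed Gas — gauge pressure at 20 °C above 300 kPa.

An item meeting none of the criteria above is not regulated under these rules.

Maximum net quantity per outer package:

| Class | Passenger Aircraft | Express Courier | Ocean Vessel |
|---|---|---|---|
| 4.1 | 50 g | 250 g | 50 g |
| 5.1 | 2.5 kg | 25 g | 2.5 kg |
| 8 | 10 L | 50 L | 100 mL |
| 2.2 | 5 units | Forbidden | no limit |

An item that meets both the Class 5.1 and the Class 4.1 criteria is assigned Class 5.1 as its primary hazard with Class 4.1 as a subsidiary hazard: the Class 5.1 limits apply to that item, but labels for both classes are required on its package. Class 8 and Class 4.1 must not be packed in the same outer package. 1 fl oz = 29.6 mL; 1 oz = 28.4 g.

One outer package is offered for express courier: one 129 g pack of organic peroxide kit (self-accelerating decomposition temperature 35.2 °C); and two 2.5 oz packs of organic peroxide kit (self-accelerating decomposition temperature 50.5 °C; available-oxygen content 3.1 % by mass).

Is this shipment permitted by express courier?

Self-accelerating decomposition temperature 35.2 °C meets the Class 4.1 criterion (Self-Reactive), so the organic peroxide kit is Class 4.1.
The organic peroxide kit has self-accelerating decomposition temperature 50.5 °C, which is < 60 °C, so it is Class 4.1 (Self-Reactive).
Class 4.1 net quantity: 129 g + (two 2.5 oz packs = 142 g) = 271 g.
271 g > 250 g (express courier limit, Class 4.1) — over the limit.

No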